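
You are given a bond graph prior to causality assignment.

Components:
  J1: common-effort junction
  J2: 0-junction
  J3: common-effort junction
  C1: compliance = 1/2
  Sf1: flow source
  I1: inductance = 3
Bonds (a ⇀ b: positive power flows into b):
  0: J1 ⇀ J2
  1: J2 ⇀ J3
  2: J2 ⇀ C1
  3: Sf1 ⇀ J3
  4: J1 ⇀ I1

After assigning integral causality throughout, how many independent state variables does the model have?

b3 |Sf1  (source Sf1 imposes f)
b1 |J3  (J3 needs exactly one e-in)
b2 |J2  (prefer integral on C1)
b0 |J1  (0-jn J2 has e-setter on 2)
b4 |I1  (0-jn J1 has e-setter on 0)

2  (C1, I1 all integral)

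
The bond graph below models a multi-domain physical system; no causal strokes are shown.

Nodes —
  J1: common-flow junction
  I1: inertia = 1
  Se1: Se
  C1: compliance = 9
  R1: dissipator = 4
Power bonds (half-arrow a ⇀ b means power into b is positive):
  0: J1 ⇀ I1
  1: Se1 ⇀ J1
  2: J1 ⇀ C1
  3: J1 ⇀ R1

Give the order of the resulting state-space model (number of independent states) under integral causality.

2  (C1, I1 all integral)

b1 stroke at J1  (Se1 (Se) sets effort on bond)
b0 stroke at I1  (I1 integral (f out))
b2 stroke at J1  (1-jn J1 has f-setter on 0)
b3 stroke at J1  (J1: bond 0 brought flow, rest push out)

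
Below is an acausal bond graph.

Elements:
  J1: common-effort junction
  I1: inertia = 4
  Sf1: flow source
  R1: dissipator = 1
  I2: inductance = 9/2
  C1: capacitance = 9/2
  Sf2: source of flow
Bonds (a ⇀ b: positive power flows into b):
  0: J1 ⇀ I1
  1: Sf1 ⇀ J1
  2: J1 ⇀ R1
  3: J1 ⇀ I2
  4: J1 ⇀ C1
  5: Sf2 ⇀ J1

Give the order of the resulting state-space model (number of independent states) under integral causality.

bond 1 stroke at Sf1  (source Sf1 imposes f)
bond 5 stroke at Sf2  (Sf2: flow source, stroke at near end)
bond 0 stroke at I1  (prefer integral on I1)
bond 3 stroke at I2  (I2: I, integral causality)
bond 4 stroke at J1  (C1 outputs effort q/C1)
bond 2 stroke at R1  (common-e at J1 fixed by 4)

3  (C1, I1, I2 all integral)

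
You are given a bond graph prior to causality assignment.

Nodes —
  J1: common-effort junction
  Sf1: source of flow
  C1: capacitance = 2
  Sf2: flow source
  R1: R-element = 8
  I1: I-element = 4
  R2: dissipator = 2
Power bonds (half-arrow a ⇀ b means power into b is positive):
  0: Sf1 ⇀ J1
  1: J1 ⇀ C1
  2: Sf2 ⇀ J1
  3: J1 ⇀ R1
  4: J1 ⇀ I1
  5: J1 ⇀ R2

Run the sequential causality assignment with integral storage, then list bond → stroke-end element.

#0 →Sf1
#1 →J1
#2 →Sf2
#3 →R1
#4 →I1
#5 →R2

β0 |Sf1  (Sf1 (Sf) sets flow on bond)
β2 |Sf2  (Sf2 fixes flow; stroke at Sf2)
β1 |J1  (C1: C, integral causality)
β3 |R1  (common-e at J1 fixed by 1)
β4 |I1  (J1 effort already set via bond 1)
β5 |R2  (common-e at J1 fixed by 1)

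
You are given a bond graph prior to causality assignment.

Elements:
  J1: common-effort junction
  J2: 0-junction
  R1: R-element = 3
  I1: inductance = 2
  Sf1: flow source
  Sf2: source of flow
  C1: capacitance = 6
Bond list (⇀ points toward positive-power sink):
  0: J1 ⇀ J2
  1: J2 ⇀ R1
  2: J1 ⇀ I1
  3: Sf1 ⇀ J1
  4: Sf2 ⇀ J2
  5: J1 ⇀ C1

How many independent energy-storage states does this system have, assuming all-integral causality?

2  (C1, I1 all integral)

β3 stroke at Sf1  (source Sf1 imposes f)
β4 stroke at Sf2  (Sf2 fixes flow; stroke at Sf2)
β2 stroke at I1  (I1 integral (f out))
β5 stroke at J1  (C1 outputs effort q/C1)
β0 stroke at J2  (J1 effort already set via bond 5)
β1 stroke at R1  (common-e at J2 fixed by 0)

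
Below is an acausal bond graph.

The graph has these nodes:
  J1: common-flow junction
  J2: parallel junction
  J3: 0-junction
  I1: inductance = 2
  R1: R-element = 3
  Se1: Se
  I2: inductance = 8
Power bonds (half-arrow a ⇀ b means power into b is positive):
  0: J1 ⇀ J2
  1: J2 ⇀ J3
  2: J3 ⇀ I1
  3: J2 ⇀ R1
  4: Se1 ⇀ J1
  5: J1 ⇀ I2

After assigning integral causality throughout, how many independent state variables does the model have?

#4 stroke at J1  (source Se1 imposes e)
#2 stroke at I1  (I1 integral (f out))
#1 stroke at J3  (only one effort-in slot at J3)
#5 stroke at I2  (I2 integral (f out))
#0 stroke at J1  (1-jn J1 has f-setter on 5)
#3 stroke at J2  (J2: last free bond brings effort in)

2  (I1, I2 all integral)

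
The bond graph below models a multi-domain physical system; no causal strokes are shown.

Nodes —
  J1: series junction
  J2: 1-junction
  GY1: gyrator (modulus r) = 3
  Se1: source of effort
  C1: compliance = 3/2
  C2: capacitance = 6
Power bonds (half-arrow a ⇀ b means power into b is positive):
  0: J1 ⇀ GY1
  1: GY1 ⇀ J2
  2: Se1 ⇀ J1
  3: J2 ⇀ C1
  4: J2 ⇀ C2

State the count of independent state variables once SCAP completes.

2  (C1, C2 all integral)

β2 stroke at J1  (Se1 (Se) sets effort on bond)
β0 stroke at GY1  (closing 1-jn rule on J1)
β1 stroke at GY1  (GY GY1: same side as bond 0)
β3 stroke at J2  (common-f at J2 fixed by 1)
β4 stroke at J2  (1-jn J2 has f-setter on 1)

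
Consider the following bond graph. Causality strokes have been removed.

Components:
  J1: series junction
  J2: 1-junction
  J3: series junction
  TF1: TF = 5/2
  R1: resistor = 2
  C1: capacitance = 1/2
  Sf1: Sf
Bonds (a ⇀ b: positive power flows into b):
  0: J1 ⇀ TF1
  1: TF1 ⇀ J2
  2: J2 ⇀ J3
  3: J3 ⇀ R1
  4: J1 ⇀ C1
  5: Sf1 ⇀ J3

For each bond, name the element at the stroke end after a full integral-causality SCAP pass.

bond 0 stroke→TF1
bond 1 stroke→J2
bond 2 stroke→J3
bond 3 stroke→J3
bond 4 stroke→J1
bond 5 stroke→Sf1

β5 →Sf1  (Sf1: flow source, stroke at near end)
β2 →J3  (J3: bond 5 brought flow, rest push out)
β3 →J3  (J3 flow already set via bond 5)
β1 →J2  (1-jn J2 has f-setter on 2)
β0 →TF1  (TF1 one-in-one-out from 1)
β4 →J1  (1-jn J1 has f-setter on 0)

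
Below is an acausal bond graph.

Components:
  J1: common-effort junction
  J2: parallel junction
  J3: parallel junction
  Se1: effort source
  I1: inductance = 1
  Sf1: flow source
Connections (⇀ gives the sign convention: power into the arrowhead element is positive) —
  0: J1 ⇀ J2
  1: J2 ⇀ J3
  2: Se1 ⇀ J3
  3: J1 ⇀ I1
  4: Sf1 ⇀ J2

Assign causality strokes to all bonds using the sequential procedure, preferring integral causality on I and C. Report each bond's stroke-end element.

β0 →J1
β1 →J2
β2 →J3
β3 →I1
β4 →Sf1

b2 →J3  (Se1 fixes effort; stroke away)
b4 →Sf1  (Sf1 (Sf) sets flow on bond)
b1 →J2  (J3: bond 2 brought effort, rest push out)
b0 →J1  (0-jn J2 has e-setter on 1)
b3 →I1  (J1: bond 0 brought effort, rest push out)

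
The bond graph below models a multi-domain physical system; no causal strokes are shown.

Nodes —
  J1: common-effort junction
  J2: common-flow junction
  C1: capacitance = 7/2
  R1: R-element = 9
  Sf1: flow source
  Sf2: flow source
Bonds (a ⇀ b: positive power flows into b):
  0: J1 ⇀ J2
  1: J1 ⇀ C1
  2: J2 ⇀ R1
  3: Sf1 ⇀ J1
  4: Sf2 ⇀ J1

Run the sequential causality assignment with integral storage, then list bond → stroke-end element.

β0 |J2
β1 |J1
β2 |R1
β3 |Sf1
β4 |Sf2

bond 3 →Sf1  (Sf1 fixes flow; stroke at Sf1)
bond 4 →Sf2  (source Sf2 imposes f)
bond 1 →J1  (C1 integral (e out))
bond 0 →J2  (J1 effort already set via bond 1)
bond 2 →R1  (J2 needs exactly one f-in)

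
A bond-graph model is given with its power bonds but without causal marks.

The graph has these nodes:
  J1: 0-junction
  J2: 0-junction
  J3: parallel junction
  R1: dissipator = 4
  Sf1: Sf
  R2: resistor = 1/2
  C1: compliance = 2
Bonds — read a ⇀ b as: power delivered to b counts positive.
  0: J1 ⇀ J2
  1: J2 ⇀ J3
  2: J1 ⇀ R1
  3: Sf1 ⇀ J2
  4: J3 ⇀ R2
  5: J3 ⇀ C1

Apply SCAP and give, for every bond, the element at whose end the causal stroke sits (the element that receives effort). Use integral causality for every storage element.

#0 |J1
#1 |J2
#2 |R1
#3 |Sf1
#4 |R2
#5 |J3

β3 →Sf1  (Sf1: flow source, stroke at near end)
β5 →J3  (C1 outputs effort q/C1)
β1 →J2  (J3: bond 5 brought effort, rest push out)
β4 →R2  (J3 effort already set via bond 5)
β0 →J1  (0-jn J2 has e-setter on 1)
β2 →R1  (0-jn J1 has e-setter on 0)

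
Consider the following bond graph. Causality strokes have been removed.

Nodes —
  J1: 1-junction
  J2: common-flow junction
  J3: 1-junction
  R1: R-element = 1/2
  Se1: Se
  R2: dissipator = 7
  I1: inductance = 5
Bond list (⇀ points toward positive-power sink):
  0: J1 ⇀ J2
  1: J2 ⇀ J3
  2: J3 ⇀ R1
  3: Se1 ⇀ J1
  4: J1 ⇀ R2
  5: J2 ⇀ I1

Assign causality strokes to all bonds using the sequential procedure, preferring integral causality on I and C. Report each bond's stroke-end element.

β3 stroke at J1  (Se1 (Se) sets effort on bond)
β5 stroke at I1  (I1: I, integral causality)
β0 stroke at J2  (common-f at J2 fixed by 5)
β1 stroke at J2  (1-jn J2 has f-setter on 5)
β2 stroke at J3  (J3: bond 1 brought flow, rest push out)
β4 stroke at J1  (J1: bond 0 brought flow, rest push out)

bond 0 stroke at J2
bond 1 stroke at J2
bond 2 stroke at J3
bond 3 stroke at J1
bond 4 stroke at J1
bond 5 stroke at I1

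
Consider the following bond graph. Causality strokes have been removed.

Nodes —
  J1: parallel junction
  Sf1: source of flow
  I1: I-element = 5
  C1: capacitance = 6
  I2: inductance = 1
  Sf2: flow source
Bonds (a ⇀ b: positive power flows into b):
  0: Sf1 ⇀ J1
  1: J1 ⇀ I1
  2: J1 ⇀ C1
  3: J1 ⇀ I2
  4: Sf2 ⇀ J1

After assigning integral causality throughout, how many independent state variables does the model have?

3  (C1, I1, I2 all integral)

β0 stroke→Sf1  (source Sf1 imposes f)
β4 stroke→Sf2  (Sf2 (Sf) sets flow on bond)
β1 stroke→I1  (I1 outputs flow p/I1)
β2 stroke→J1  (C1: C, integral causality)
β3 stroke→I2  (common-e at J1 fixed by 2)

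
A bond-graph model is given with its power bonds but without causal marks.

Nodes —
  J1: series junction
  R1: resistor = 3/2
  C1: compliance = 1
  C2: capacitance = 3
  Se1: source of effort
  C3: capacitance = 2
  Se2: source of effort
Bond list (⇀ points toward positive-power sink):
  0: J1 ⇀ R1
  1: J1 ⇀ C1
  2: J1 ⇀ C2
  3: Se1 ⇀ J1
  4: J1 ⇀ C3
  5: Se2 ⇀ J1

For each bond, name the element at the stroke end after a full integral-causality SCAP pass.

b0 stroke at R1
b1 stroke at J1
b2 stroke at J1
b3 stroke at J1
b4 stroke at J1
b5 stroke at J1

bond 3 stroke→J1  (source Se1 imposes e)
bond 5 stroke→J1  (Se2: effort source, stroke at far end)
bond 1 stroke→J1  (prefer integral on C1)
bond 2 stroke→J1  (prefer integral on C2)
bond 4 stroke→J1  (C3 integral (e out))
bond 0 stroke→R1  (J1 needs exactly one f-in)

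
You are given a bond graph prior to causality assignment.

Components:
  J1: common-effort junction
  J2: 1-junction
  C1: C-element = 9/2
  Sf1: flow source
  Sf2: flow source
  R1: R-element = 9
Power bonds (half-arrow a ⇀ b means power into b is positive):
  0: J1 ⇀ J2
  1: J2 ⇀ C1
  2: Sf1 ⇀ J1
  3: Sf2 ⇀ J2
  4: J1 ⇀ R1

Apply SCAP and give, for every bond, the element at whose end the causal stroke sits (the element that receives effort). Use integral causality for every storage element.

β2 |Sf1  (Sf1 fixes flow; stroke at Sf1)
β3 |Sf2  (Sf2 (Sf) sets flow on bond)
β0 |J2  (J2: bond 3 brought flow, rest push out)
β1 |J2  (J2 flow already set via bond 3)
β4 |J1  (only one effort-in slot at J1)

b0 →J2
b1 →J2
b2 →Sf1
b3 →Sf2
b4 →J1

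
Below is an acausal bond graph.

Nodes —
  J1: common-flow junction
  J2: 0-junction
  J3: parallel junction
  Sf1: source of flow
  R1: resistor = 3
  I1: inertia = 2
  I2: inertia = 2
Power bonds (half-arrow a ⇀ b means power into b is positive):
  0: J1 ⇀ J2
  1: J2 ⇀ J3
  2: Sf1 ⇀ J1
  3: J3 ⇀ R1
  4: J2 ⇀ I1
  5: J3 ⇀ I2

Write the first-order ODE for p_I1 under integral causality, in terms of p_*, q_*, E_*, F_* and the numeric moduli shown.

dp_I1/dt = 3*F_Sf1 - 3*p_I1/2 - 3*p_I2/2

β2 |Sf1  (Sf1 fixes flow; stroke at Sf1)
β0 |J1  (J1: bond 2 brought flow, rest push out)
β4 |I1  (I1 integral (f out))
β1 |J2  (closing 0-jn rule on J2)
β5 |I2  (prefer integral on I2)
β3 |J3  (closing 0-jn rule on J3)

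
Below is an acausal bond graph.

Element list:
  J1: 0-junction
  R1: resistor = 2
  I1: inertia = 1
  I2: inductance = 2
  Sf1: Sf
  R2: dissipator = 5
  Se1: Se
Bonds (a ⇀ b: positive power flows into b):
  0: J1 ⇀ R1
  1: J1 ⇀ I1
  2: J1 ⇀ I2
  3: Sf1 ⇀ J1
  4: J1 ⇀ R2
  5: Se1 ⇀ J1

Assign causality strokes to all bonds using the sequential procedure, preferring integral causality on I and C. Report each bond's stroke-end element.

bond 0 stroke→R1
bond 1 stroke→I1
bond 2 stroke→I2
bond 3 stroke→Sf1
bond 4 stroke→R2
bond 5 stroke→J1

bond 3 stroke at Sf1  (Sf1 (Sf) sets flow on bond)
bond 5 stroke at J1  (Se1 fixes effort; stroke away)
bond 0 stroke at R1  (J1 effort already set via bond 5)
bond 1 stroke at I1  (J1: bond 5 brought effort, rest push out)
bond 2 stroke at I2  (0-jn J1 has e-setter on 5)
bond 4 stroke at R2  (common-e at J1 fixed by 5)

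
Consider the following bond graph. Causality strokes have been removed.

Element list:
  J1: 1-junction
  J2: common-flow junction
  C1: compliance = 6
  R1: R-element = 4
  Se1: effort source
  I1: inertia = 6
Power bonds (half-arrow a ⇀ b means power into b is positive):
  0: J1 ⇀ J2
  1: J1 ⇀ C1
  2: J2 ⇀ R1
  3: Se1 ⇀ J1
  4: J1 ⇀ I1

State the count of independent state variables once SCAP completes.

2  (C1, I1 all integral)

#3 |J1  (Se1: effort source, stroke at far end)
#1 |J1  (prefer integral on C1)
#4 |I1  (I1 integral (f out))
#0 |J1  (J1 flow already set via bond 4)
#2 |J2  (J2 flow already set via bond 0)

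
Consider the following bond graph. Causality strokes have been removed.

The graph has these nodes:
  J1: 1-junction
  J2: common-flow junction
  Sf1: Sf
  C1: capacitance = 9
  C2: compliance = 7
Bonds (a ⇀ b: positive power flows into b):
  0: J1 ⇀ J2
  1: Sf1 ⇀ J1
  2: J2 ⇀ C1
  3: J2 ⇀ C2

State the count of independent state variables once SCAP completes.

2  (C1, C2 all integral)

#1 stroke→Sf1  (Sf1 fixes flow; stroke at Sf1)
#0 stroke→J1  (J1: bond 1 brought flow, rest push out)
#2 stroke→J2  (common-f at J2 fixed by 0)
#3 stroke→J2  (J2 flow already set via bond 0)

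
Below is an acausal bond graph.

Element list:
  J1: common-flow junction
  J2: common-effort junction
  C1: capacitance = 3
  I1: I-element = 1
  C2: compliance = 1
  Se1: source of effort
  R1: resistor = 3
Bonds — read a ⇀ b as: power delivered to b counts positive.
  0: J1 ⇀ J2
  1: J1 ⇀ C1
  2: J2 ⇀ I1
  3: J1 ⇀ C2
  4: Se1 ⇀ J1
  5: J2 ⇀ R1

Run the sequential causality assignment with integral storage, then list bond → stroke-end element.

bond 0 stroke at J2
bond 1 stroke at J1
bond 2 stroke at I1
bond 3 stroke at J1
bond 4 stroke at J1
bond 5 stroke at R1

bond 4 →J1  (Se1: effort source, stroke at far end)
bond 1 →J1  (C1: C, integral causality)
bond 2 →I1  (I1: I, integral causality)
bond 3 →J1  (prefer integral on C2)
bond 0 →J2  (closing 1-jn rule on J1)
bond 5 →R1  (0-jn J2 has e-setter on 0)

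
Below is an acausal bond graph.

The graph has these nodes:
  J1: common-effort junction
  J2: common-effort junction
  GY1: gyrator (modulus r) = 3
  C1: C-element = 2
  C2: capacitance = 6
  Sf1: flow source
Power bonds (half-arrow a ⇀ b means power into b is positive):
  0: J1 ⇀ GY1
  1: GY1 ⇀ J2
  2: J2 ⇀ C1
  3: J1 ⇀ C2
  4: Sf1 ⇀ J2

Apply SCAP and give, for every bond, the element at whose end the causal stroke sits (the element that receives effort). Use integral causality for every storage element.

bond 4 →Sf1  (Sf1 fixes flow; stroke at Sf1)
bond 2 →J2  (C1: C, integral causality)
bond 1 →GY1  (J2: bond 2 brought effort, rest push out)
bond 0 →GY1  (GY GY1: same side as bond 1)
bond 3 →J1  (J1: last free bond brings effort in)

β0 stroke→GY1
β1 stroke→GY1
β2 stroke→J2
β3 stroke→J1
β4 stroke→Sf1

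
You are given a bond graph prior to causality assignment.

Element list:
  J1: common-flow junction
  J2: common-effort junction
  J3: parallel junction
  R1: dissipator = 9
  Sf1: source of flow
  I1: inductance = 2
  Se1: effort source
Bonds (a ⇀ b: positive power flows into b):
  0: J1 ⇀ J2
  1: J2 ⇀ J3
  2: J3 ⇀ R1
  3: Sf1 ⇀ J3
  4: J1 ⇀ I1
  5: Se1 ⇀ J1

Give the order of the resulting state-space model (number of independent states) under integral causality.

b3 →Sf1  (Sf1 fixes flow; stroke at Sf1)
b5 →J1  (Se1: effort source, stroke at far end)
b4 →I1  (I1 outputs flow p/I1)
b0 →J1  (J1 flow already set via bond 4)
b1 →J2  (only one effort-in slot at J2)
b2 →J3  (J3: last free bond brings effort in)

1  (I1 all integral)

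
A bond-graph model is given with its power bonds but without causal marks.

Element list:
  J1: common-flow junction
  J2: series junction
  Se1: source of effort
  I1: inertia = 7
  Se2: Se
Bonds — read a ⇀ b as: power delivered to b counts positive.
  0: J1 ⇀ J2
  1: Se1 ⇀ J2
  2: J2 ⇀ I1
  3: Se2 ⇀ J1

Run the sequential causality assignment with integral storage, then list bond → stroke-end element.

#0 |J2
#1 |J2
#2 |I1
#3 |J1

b1 stroke→J2  (source Se1 imposes e)
b3 stroke→J1  (Se2 fixes effort; stroke away)
b0 stroke→J2  (J1: last free bond brings flow in)
b2 stroke→I1  (J2 needs exactly one f-in)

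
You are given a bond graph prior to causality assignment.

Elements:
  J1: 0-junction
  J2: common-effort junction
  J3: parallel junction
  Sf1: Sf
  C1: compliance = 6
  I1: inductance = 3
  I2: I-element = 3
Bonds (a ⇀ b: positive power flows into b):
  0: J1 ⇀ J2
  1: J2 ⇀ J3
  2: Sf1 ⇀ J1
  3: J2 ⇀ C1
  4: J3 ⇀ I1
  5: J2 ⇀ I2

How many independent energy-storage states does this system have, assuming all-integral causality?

β2 →Sf1  (Sf1 fixes flow; stroke at Sf1)
β0 →J1  (J1: last free bond brings effort in)
β3 →J2  (C1: C, integral causality)
β1 →J3  (0-jn J2 has e-setter on 3)
β5 →I2  (J2: bond 3 brought effort, rest push out)
β4 →I1  (common-e at J3 fixed by 1)

3  (C1, I1, I2 all integral)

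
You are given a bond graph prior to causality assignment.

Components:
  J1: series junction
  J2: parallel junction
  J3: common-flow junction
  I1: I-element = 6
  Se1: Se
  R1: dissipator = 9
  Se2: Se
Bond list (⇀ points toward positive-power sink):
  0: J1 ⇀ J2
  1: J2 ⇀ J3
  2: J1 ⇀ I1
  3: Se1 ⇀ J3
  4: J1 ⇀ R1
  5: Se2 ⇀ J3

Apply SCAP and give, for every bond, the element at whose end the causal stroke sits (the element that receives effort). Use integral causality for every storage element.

#0 |J1
#1 |J2
#2 |I1
#3 |J3
#4 |J1
#5 |J3

#3 stroke→J3  (Se1 fixes effort; stroke away)
#5 stroke→J3  (source Se2 imposes e)
#1 stroke→J2  (only one flow-in slot at J3)
#0 stroke→J1  (J2: bond 1 brought effort, rest push out)
#2 stroke→I1  (I1 outputs flow p/I1)
#4 stroke→J1  (1-jn J1 has f-setter on 2)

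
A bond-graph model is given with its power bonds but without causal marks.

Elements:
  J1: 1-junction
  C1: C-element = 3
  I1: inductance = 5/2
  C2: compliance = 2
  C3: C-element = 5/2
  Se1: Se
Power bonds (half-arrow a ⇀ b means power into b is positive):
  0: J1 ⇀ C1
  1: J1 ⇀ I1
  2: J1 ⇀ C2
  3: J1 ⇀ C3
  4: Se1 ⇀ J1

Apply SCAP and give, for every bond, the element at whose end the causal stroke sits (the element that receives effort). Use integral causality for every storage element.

b0 |J1
b1 |I1
b2 |J1
b3 |J1
b4 |J1

b4 stroke at J1  (Se1 (Se) sets effort on bond)
b0 stroke at J1  (C1: C, integral causality)
b1 stroke at I1  (I1 outputs flow p/I1)
b2 stroke at J1  (J1 flow already set via bond 1)
b3 stroke at J1  (J1: bond 1 brought flow, rest push out)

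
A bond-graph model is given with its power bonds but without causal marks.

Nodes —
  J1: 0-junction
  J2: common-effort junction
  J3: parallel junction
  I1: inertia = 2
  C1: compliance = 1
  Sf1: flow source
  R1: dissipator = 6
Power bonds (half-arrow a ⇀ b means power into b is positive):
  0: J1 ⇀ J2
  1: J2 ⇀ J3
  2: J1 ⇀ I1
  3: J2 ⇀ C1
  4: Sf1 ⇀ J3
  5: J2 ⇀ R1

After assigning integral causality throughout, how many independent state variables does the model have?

2  (C1, I1 all integral)

bond 4 →Sf1  (source Sf1 imposes f)
bond 1 →J3  (only one effort-in slot at J3)
bond 2 →I1  (I1 integral (f out))
bond 0 →J1  (closing 0-jn rule on J1)
bond 3 →J2  (C1: C, integral causality)
bond 5 →R1  (J2: bond 3 brought effort, rest push out)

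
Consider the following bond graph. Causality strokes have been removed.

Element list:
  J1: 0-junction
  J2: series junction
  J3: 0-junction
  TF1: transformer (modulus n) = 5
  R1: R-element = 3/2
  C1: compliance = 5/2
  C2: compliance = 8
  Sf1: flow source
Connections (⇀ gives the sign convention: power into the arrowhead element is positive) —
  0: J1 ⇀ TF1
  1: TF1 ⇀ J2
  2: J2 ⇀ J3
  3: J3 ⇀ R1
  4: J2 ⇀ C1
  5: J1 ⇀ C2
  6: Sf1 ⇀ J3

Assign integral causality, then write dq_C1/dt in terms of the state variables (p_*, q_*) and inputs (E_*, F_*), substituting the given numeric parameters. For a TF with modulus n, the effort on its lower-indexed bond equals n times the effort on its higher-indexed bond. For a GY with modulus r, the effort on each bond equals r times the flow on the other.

#6 →Sf1  (Sf1 fixes flow; stroke at Sf1)
#4 →J2  (C1 outputs effort q/C1)
#5 →J1  (C2 outputs effort q/C2)
#0 →TF1  (J1: bond 5 brought effort, rest push out)
#1 →J2  (TF1: transformer flips bond 0)
#2 →J3  (only one flow-in slot at J2)
#3 →R1  (J3 effort already set via bond 2)

dq_C1/dt = -F_Sf1 - 4*q_C1/15 + q_C2/60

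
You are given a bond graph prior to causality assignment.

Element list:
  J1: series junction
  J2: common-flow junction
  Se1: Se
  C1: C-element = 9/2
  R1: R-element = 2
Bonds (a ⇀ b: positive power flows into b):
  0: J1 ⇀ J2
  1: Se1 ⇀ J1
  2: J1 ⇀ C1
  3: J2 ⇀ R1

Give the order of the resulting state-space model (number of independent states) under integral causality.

b1 stroke at J1  (Se1: effort source, stroke at far end)
b2 stroke at J1  (C1 outputs effort q/C1)
b0 stroke at J2  (closing 1-jn rule on J1)
b3 stroke at R1  (closing 1-jn rule on J2)

1  (C1 all integral)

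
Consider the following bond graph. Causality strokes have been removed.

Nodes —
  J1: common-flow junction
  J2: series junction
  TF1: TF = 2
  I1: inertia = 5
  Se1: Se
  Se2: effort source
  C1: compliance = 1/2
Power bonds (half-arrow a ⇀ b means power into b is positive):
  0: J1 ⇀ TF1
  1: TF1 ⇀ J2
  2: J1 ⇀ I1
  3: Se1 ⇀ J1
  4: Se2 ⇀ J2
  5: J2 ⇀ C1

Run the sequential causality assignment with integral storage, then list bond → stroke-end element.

β3 stroke at J1  (Se1 (Se) sets effort on bond)
β4 stroke at J2  (Se2: effort source, stroke at far end)
β2 stroke at I1  (I1 integral (f out))
β0 stroke at J1  (J1 flow already set via bond 2)
β1 stroke at TF1  (TF TF1: opposite of bond 0)
β5 stroke at J2  (1-jn J2 has f-setter on 1)

#0 stroke at J1
#1 stroke at TF1
#2 stroke at I1
#3 stroke at J1
#4 stroke at J2
#5 stroke at J2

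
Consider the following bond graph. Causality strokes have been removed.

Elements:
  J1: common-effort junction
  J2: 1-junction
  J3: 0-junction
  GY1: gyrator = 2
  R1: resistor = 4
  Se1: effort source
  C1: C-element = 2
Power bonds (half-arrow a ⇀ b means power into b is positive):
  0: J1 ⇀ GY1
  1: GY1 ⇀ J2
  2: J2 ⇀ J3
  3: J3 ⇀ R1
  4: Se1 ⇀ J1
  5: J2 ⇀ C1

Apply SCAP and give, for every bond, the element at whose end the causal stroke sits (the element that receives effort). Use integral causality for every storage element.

bond 4 →J1  (Se1 (Se) sets effort on bond)
bond 0 →GY1  (0-jn J1 has e-setter on 4)
bond 1 →GY1  (GY1: gyrator matches bond 0)
bond 2 →J2  (J2: bond 1 brought flow, rest push out)
bond 5 →J2  (1-jn J2 has f-setter on 1)
bond 3 →J3  (J3: last free bond brings effort in)

b0 stroke→GY1
b1 stroke→GY1
b2 stroke→J2
b3 stroke→J3
b4 stroke→J1
b5 stroke→J2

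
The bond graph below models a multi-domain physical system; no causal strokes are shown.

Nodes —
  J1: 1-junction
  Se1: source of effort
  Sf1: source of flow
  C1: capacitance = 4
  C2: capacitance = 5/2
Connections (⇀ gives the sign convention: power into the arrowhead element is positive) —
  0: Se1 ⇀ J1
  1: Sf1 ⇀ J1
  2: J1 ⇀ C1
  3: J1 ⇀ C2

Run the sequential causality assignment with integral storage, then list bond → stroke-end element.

#0 stroke at J1  (Se1: effort source, stroke at far end)
#1 stroke at Sf1  (source Sf1 imposes f)
#2 stroke at J1  (J1 flow already set via bond 1)
#3 stroke at J1  (1-jn J1 has f-setter on 1)

#0 stroke→J1
#1 stroke→Sf1
#2 stroke→J1
#3 stroke→J1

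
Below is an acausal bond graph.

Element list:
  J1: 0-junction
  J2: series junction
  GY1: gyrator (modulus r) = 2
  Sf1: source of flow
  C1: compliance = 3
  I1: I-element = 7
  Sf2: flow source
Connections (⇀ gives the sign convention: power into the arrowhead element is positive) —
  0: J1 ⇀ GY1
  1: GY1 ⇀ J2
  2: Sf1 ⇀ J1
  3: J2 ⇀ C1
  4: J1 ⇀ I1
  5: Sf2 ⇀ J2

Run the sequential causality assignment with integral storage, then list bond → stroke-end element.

β2 stroke→Sf1  (Sf1 (Sf) sets flow on bond)
β5 stroke→Sf2  (Sf2 fixes flow; stroke at Sf2)
β1 stroke→J2  (J2: bond 5 brought flow, rest push out)
β3 stroke→J2  (common-f at J2 fixed by 5)
β0 stroke→J1  (GY GY1: same side as bond 1)
β4 stroke→I1  (J1 effort already set via bond 0)

β0 |J1
β1 |J2
β2 |Sf1
β3 |J2
β4 |I1
β5 |Sf2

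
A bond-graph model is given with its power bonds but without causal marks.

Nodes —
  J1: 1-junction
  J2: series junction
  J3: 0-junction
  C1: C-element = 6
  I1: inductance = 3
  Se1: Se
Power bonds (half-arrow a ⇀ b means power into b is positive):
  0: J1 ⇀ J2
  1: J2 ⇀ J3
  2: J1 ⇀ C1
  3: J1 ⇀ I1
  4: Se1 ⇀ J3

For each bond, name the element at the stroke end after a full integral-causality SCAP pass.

b4 |J3  (Se1 (Se) sets effort on bond)
b1 |J2  (0-jn J3 has e-setter on 4)
b0 |J1  (J2: last free bond brings flow in)
b2 |J1  (prefer integral on C1)
b3 |I1  (J1: last free bond brings flow in)

β0 →J1
β1 →J2
β2 →J1
β3 →I1
β4 →J3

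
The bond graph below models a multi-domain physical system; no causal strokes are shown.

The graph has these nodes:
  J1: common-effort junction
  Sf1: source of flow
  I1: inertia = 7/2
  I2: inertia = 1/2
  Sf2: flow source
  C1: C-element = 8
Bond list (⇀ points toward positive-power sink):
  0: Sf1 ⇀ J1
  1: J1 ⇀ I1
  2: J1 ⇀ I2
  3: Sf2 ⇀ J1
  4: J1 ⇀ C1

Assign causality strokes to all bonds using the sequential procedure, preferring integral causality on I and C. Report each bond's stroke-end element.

β0 stroke→Sf1  (Sf1: flow source, stroke at near end)
β3 stroke→Sf2  (source Sf2 imposes f)
β1 stroke→I1  (I1: I, integral causality)
β2 stroke→I2  (I2 outputs flow p/I2)
β4 stroke→J1  (J1 needs exactly one e-in)

β0 stroke at Sf1
β1 stroke at I1
β2 stroke at I2
β3 stroke at Sf2
β4 stroke at J1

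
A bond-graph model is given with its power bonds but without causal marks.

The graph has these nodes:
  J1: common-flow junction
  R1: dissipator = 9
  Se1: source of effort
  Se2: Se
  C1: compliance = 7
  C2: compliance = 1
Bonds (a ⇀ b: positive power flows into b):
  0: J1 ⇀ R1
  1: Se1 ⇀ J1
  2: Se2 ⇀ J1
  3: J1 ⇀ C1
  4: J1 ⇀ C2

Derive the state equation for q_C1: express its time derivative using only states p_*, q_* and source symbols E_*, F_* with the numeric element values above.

dq_C1/dt = E_Se1/9 + E_Se2/9 - q_C1/63 - q_C2/9

b1 stroke at J1  (Se1 fixes effort; stroke away)
b2 stroke at J1  (source Se2 imposes e)
b3 stroke at J1  (prefer integral on C1)
b4 stroke at J1  (C2 integral (e out))
b0 stroke at R1  (only one flow-in slot at J1)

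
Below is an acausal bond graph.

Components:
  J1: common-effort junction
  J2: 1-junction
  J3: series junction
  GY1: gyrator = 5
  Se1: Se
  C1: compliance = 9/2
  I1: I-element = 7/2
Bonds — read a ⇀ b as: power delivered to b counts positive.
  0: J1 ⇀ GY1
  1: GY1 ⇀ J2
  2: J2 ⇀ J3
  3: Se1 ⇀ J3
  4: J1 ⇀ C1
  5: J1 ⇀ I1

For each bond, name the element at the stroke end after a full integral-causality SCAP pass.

bond 0 stroke→GY1
bond 1 stroke→GY1
bond 2 stroke→J2
bond 3 stroke→J3
bond 4 stroke→J1
bond 5 stroke→I1

#3 stroke→J3  (source Se1 imposes e)
#2 stroke→J2  (J3: last free bond brings flow in)
#1 stroke→GY1  (J2 needs exactly one f-in)
#0 stroke→GY1  (GY1 both-in/both-out from 1)
#4 stroke→J1  (prefer integral on C1)
#5 stroke→I1  (J1: bond 4 brought effort, rest push out)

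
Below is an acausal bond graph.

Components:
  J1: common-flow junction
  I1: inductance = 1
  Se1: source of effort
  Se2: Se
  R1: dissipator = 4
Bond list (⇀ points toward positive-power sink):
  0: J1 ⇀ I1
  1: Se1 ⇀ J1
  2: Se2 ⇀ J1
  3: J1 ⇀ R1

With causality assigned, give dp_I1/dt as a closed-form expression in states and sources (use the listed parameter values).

bond 1 stroke at J1  (Se1: effort source, stroke at far end)
bond 2 stroke at J1  (Se2 fixes effort; stroke away)
bond 0 stroke at I1  (I1 integral (f out))
bond 3 stroke at J1  (J1 flow already set via bond 0)

dp_I1/dt = E_Se1 + E_Se2 - 4*p_I1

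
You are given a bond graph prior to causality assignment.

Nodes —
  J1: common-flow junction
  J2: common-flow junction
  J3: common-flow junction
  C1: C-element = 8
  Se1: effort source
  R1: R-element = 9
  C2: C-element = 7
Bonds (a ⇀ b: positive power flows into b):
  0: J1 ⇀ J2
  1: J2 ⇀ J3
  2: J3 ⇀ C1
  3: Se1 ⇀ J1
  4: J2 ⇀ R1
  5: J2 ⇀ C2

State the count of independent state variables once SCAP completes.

2  (C1, C2 all integral)

β3 stroke at J1  (Se1: effort source, stroke at far end)
β0 stroke at J2  (closing 1-jn rule on J1)
β2 stroke at J3  (C1 outputs effort q/C1)
β1 stroke at J2  (closing 1-jn rule on J3)
β5 stroke at J2  (C2 integral (e out))
β4 stroke at R1  (J2: last free bond brings flow in)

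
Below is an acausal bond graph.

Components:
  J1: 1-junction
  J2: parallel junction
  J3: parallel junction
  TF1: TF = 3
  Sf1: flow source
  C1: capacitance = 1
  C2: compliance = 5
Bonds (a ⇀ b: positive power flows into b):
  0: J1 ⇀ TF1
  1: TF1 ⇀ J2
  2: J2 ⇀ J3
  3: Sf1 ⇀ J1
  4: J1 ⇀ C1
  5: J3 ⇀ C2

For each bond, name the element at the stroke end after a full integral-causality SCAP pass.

#3 stroke→Sf1  (Sf1: flow source, stroke at near end)
#0 stroke→J1  (J1: bond 3 brought flow, rest push out)
#4 stroke→J1  (1-jn J1 has f-setter on 3)
#1 stroke→TF1  (TF TF1: opposite of bond 0)
#2 stroke→J2  (J2: last free bond brings effort in)
#5 stroke→J3  (only one effort-in slot at J3)

b0 stroke→J1
b1 stroke→TF1
b2 stroke→J2
b3 stroke→Sf1
b4 stroke→J1
b5 stroke→J3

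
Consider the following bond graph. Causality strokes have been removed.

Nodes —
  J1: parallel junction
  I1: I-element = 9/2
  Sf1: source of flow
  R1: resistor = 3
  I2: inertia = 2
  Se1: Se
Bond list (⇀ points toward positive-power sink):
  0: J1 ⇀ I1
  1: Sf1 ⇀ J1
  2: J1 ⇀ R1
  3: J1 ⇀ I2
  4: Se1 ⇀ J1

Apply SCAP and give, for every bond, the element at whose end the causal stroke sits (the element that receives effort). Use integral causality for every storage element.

b1 stroke→Sf1  (source Sf1 imposes f)
b4 stroke→J1  (source Se1 imposes e)
b0 stroke→I1  (common-e at J1 fixed by 4)
b2 stroke→R1  (common-e at J1 fixed by 4)
b3 stroke→I2  (J1: bond 4 brought effort, rest push out)

bond 0 stroke→I1
bond 1 stroke→Sf1
bond 2 stroke→R1
bond 3 stroke→I2
bond 4 stroke→J1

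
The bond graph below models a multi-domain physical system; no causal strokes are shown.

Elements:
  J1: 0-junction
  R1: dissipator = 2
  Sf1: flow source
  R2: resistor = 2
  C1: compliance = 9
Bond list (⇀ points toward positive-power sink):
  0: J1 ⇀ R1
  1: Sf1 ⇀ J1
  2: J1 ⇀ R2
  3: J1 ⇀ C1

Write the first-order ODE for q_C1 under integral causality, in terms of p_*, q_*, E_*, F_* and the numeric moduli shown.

dq_C1/dt = F_Sf1 - q_C1/9

#1 |Sf1  (Sf1: flow source, stroke at near end)
#3 |J1  (C1 outputs effort q/C1)
#0 |R1  (0-jn J1 has e-setter on 3)
#2 |R2  (J1 effort already set via bond 3)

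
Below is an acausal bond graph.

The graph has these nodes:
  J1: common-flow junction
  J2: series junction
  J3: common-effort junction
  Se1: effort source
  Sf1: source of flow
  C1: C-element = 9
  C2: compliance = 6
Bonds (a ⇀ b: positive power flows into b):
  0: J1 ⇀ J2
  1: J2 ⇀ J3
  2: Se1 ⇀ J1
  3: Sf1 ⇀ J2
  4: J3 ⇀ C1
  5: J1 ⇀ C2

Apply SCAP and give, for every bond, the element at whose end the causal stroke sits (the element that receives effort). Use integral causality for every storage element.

b2 →J1  (source Se1 imposes e)
b3 →Sf1  (source Sf1 imposes f)
b0 →J2  (1-jn J2 has f-setter on 3)
b1 →J2  (common-f at J2 fixed by 3)
b4 →J3  (J3 needs exactly one e-in)
b5 →J1  (J1 flow already set via bond 0)

bond 0 stroke→J2
bond 1 stroke→J2
bond 2 stroke→J1
bond 3 stroke→Sf1
bond 4 stroke→J3
bond 5 stroke→J1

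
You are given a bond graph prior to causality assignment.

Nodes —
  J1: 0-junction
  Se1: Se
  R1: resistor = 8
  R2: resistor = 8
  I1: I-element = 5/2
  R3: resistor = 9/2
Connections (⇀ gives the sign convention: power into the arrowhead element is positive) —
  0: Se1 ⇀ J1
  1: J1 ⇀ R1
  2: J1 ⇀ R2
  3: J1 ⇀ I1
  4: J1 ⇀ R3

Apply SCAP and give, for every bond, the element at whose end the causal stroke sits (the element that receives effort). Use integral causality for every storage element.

#0 |J1
#1 |R1
#2 |R2
#3 |I1
#4 |R3

b0 stroke at J1  (source Se1 imposes e)
b1 stroke at R1  (J1 effort already set via bond 0)
b2 stroke at R2  (common-e at J1 fixed by 0)
b3 stroke at I1  (0-jn J1 has e-setter on 0)
b4 stroke at R3  (J1 effort already set via bond 0)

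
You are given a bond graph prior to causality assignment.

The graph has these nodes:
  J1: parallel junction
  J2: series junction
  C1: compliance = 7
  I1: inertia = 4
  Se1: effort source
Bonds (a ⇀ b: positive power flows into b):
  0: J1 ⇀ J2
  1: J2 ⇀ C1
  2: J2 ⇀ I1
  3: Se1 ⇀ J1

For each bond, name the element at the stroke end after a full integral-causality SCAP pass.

bond 0 →J2
bond 1 →J2
bond 2 →I1
bond 3 →J1

#3 stroke at J1  (source Se1 imposes e)
#0 stroke at J2  (common-e at J1 fixed by 3)
#1 stroke at J2  (prefer integral on C1)
#2 stroke at I1  (J2: last free bond brings flow in)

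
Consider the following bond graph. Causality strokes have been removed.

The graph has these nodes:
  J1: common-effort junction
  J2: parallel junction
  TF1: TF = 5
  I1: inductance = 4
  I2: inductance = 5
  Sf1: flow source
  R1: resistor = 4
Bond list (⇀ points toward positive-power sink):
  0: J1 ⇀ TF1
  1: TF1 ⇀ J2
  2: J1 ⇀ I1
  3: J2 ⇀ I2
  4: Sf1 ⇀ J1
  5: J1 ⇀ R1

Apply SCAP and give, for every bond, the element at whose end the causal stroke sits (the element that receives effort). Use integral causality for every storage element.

#0 |TF1
#1 |J2
#2 |I1
#3 |I2
#4 |Sf1
#5 |J1

bond 4 |Sf1  (Sf1: flow source, stroke at near end)
bond 2 |I1  (I1 integral (f out))
bond 3 |I2  (I2 integral (f out))
bond 1 |J2  (J2: last free bond brings effort in)
bond 0 |TF1  (TF1: transformer flips bond 1)
bond 5 |J1  (only one effort-in slot at J1)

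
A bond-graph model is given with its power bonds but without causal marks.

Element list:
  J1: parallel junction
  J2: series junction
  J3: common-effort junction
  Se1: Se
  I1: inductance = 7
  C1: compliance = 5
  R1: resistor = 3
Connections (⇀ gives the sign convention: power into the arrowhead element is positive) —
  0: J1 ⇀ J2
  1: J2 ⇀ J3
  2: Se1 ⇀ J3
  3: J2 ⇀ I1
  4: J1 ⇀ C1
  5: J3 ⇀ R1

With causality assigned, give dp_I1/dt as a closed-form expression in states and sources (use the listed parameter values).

dp_I1/dt = -E_Se1 + q_C1/5

bond 2 stroke→J3  (source Se1 imposes e)
bond 1 stroke→J2  (J3 effort already set via bond 2)
bond 5 stroke→R1  (J3: bond 2 brought effort, rest push out)
bond 3 stroke→I1  (prefer integral on I1)
bond 0 stroke→J2  (J2 flow already set via bond 3)
bond 4 stroke→J1  (closing 0-jn rule on J1)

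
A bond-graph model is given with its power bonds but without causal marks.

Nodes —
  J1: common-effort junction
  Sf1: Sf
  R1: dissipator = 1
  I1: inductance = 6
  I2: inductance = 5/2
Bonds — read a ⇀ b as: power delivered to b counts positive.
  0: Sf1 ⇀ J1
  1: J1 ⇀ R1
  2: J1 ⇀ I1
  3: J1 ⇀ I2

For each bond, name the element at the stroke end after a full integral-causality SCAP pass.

β0 stroke→Sf1
β1 stroke→J1
β2 stroke→I1
β3 stroke→I2

bond 0 stroke→Sf1  (Sf1 (Sf) sets flow on bond)
bond 2 stroke→I1  (I1: I, integral causality)
bond 3 stroke→I2  (I2 integral (f out))
bond 1 stroke→J1  (J1: last free bond brings effort in)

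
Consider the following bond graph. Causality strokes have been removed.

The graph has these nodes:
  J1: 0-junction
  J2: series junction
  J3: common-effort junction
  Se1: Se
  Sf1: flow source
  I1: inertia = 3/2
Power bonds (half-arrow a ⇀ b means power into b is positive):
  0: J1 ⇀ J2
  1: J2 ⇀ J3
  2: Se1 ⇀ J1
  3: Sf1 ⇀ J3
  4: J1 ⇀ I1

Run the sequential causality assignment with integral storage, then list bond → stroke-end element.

#2 →J1  (source Se1 imposes e)
#3 →Sf1  (source Sf1 imposes f)
#0 →J2  (J1 effort already set via bond 2)
#4 →I1  (common-e at J1 fixed by 2)
#1 →J3  (J2: last free bond brings flow in)

#0 →J2
#1 →J3
#2 →J1
#3 →Sf1
#4 →I1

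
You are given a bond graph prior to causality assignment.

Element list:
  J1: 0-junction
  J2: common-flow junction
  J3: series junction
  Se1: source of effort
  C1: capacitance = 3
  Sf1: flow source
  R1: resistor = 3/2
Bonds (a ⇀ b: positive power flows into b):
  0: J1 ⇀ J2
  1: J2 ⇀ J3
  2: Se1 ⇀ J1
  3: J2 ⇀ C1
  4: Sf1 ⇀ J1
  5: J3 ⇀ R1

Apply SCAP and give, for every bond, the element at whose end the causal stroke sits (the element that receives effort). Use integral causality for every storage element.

bond 2 →J1  (Se1 (Se) sets effort on bond)
bond 4 →Sf1  (source Sf1 imposes f)
bond 0 →J2  (J1 effort already set via bond 2)
bond 3 →J2  (C1: C, integral causality)
bond 1 →J3  (closing 1-jn rule on J2)
bond 5 →R1  (closing 1-jn rule on J3)

#0 |J2
#1 |J3
#2 |J1
#3 |J2
#4 |Sf1
#5 |R1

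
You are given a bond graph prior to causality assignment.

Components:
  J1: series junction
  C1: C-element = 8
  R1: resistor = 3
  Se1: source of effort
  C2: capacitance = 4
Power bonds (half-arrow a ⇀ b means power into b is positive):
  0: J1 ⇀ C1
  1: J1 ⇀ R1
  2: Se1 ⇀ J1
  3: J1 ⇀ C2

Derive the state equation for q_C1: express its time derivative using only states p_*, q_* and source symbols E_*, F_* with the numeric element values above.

β2 stroke at J1  (Se1: effort source, stroke at far end)
β0 stroke at J1  (C1 integral (e out))
β3 stroke at J1  (C2 outputs effort q/C2)
β1 stroke at R1  (J1: last free bond brings flow in)

dq_C1/dt = E_Se1/3 - q_C1/24 - q_C2/12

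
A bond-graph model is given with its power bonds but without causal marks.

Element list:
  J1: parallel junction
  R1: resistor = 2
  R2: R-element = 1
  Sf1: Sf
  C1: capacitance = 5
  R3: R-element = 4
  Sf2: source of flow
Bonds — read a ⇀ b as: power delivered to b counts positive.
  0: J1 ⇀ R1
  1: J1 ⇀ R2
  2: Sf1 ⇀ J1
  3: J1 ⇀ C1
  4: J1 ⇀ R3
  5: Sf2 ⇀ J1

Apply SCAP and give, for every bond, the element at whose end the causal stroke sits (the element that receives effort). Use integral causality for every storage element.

#2 →Sf1  (Sf1: flow source, stroke at near end)
#5 →Sf2  (Sf2: flow source, stroke at near end)
#3 →J1  (C1: C, integral causality)
#0 →R1  (0-jn J1 has e-setter on 3)
#1 →R2  (J1 effort already set via bond 3)
#4 →R3  (0-jn J1 has e-setter on 3)

bond 0 →R1
bond 1 →R2
bond 2 →Sf1
bond 3 →J1
bond 4 →R3
bond 5 →Sf2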